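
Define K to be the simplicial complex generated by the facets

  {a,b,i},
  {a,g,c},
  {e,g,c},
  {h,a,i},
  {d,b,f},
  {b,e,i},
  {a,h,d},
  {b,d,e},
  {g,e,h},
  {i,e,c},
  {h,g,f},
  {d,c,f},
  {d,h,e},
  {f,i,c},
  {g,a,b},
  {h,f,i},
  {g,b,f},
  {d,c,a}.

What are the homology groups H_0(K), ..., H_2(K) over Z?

K has 9 vertices, 27 edges, 18 triangles.
rank ∂_0 = 0, rank ∂_1 = 8 ⇒ b_0 = 9 − 0 − 8 = 1; all invariant factors of ∂_1 are 1 so no torsion. So H_0 = Z.
rank ∂_1 = 8, rank ∂_2 = 17 ⇒ b_1 = 27 − 8 − 17 = 2; all invariant factors of ∂_2 are 1 so no torsion. So H_1 = Z^2.
rank ∂_2 = 17, rank ∂_3 = 0 ⇒ b_2 = 18 − 17 − 0 = 1. So H_2 = Z.

H_0 ≅ Z,  H_1 ≅ Z^2,  H_2 ≅ Z.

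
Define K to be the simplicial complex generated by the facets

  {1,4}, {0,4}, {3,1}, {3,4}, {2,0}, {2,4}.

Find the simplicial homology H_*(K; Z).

Take the total order 0 < 1 < 2 < 3 < 4 on the vertex set. Then K (dimension 1) consists of the simplices:

  0-simplices (5): [0], [1], [2], [3], [4]
  1-simplices (6): [0,2], [0,4], [1,3], [1,4], [2,4], [3,4]

so the chain groups are C_0 ≅ Z^5, C_1 ≅ Z^6.

The boundary map ∂_1: C_1 → C_0 sends each edge [p,q] (with p < q) to q − p. For instance
  ∂[0,2] = [2] − [0].
The resulting 5×6 matrix has rank 4, and its Smith normal form has invariant factors (1,1,1,1).

Computing H_k = (kernel of ∂_k) / (image of ∂_{k+1}):

  H_0: rank C_0 − rank ∂_1 = 5 − 4 = 1, and the invariant factors of ∂_1 are all 1, so H_0 ≅ Z.
  H_1: rank ker ∂_1 − rank ∂_2 = (6 − 4) − 0 = 2, and there is no ∂_2, so H_1 ≅ Z^2.

(K is a triangulation of a wedge of 2 circles.)

H_0 ≅ Z,  H_1 ≅ Z^2.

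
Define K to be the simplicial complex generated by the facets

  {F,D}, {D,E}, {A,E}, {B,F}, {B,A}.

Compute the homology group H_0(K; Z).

Take the total order A < B < D < E < F on the vertex set. Then K (dimension 1) consists of the simplices:

  0-simplices (5): A, B, D, E, F
  1-simplices (5): AB, AE, BF, DE, DF

Hence C_0 ≅ Z^5, C_1 ≅ Z^5.

∂_1: C_1 → C_0 sends each edge [p,q] (with p < q) to q − p.
The resulting 5×5 matrix has rank 4, and its Smith normal form has invariant factors (1,1,1,1).

Computing H_k = (kernel of ∂_k) / (image of ∂_{k+1}):

  H_0: rank C_0 − rank ∂_1 = 5 − 4 = 1, and the invariant factors of ∂_1 are all 1, so H_0 ≅ Z.

(K is a triangulation of the circle S^1.)

H_0 ≅ Z.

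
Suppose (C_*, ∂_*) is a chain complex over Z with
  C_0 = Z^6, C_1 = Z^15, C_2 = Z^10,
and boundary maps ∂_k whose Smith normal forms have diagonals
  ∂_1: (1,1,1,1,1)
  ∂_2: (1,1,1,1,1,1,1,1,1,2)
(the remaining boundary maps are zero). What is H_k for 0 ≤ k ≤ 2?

H_0: b_0 = 6 − 0 − 5 = 1; torsion from ∂_1 factors > 1: none. So H_0 ≅ Z.
H_1: b_1 = 15 − 5 − 10 = 0; torsion from ∂_2 factors > 1: [2]. So H_1 ≅ Z/2Z.
H_2: b_2 = 10 − 10 − 0 = 0; torsion from ∂_3 factors > 1: none. So H_2 ≅ 0.

H_0 ≅ Z,  H_1 ≅ Z/2Z,  H_2 = 0.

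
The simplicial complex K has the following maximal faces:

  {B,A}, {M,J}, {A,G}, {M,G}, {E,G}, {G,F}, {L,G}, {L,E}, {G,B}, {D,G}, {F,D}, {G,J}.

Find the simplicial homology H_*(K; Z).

Take the total order A < B < D < E < F < G < J < L < M on the vertex set. Then K (dimension 1) consists of the simplices:

  0-simplices (9): A, B, D, E, F, G, J, L, M
  1-simplices (12): AB, AG, BG, DF, DG, EG, EL, FG, GJ, GL, GM, JM

so the chain groups are C_0 ≅ Z^9, C_1 ≅ Z^12.

∂_1: C_1 → C_0 maps an edge to its endpoints' difference, ∂[p,q] = q − p.
The resulting 9×12 matrix has rank 8, and its Smith normal form has invariant factors (1,1,1,1,1,1,1,1).

From H_k ≅ ker(∂_k) / im(∂_{k+1}) we obtain:

  H_0: rank C_0 − rank ∂_1 = 9 − 8 = 1, and the invariant factors of ∂_1 are all 1, so H_0 ≅ Z.
  H_1: rank ker ∂_1 − rank ∂_2 = (12 − 8) − 0 = 4, and there is no ∂_2, so H_1 ≅ Z^4.

H_0 ≅ Z,  H_1 ≅ Z^4.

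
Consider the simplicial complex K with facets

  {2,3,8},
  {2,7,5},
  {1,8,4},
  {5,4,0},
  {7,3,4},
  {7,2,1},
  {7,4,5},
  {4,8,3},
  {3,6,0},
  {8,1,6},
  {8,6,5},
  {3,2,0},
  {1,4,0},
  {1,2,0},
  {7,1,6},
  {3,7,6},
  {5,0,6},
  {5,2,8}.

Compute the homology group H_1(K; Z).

H_1 = Z^2.

Take the total order 0 < 1 < 2 < 3 < 4 < 5 < 6 < 7 < 8 on the vertex set. Then K (dimension 2) consists of the simplices:

  0-simplices (9): [0], [1], [2], [3], [4], [5], [6], [7], [8]
  1-simplices (27): (27 of them)
  2-simplices (18): [0,1,2], [0,1,4], [0,2,3], [0,3,6], [0,4,5], [0,5,6], [1,2,7], [1,4,8], [1,6,7], [1,6,8], [2,3,8], [2,5,7], [2,5,8], [3,4,7], [3,4,8], [3,6,7], [4,5,7], [5,6,8]

Hence C_0 ≅ Z^9, C_1 ≅ Z^27, C_2 ≅ Z^18.

Boundary ∂_1: C_1 → C_0 maps an edge to its endpoints' difference, ∂[p,q] = q − p.
The 9×27 boundary matrix has rank 8 and Smith normal form diag(1,1,1,1,1,1,1,1).

∂_2: C_2 → C_1 sends each 2-simplex [p,q,r] to [q,r] − [p,r] + [p,q]. For instance
  ∂[0,5,6] = [5,6] − [0,6] + [0,5],
  ∂[0,2,3] = [2,3] − [0,3] + [0,2].
As a 27×18 matrix over Z this has rank 17, with invariant factors (1,1,1,1,1,1,1,1,1,1,1,1,1,1,1,1,1).

Reading off H_k = ker ∂_k / im ∂_{k+1}:

  H_1: rank ker ∂_1 − rank ∂_2 = (27 − 8) − 17 = 2, and the invariant factors of ∂_2 are all 1, so H_1 = Z^2.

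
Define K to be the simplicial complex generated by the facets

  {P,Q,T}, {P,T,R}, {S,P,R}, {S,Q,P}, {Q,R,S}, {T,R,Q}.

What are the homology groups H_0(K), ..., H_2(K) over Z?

We work with the vertex ordering P < Q < R < S < T. The simplices of K, each written with vertices in increasing order, are:

  0-simplices (5): P, Q, R, S, T
  1-simplices (9): PQ, PR, PS, PT, QR, QS, QT, RS, RT
  2-simplices (6): PQS, PQT, PRS, PRT, QRS, QRT

giving chain groups C_0 ≅ Z^5, C_1 ≅ Z^9, C_2 ≅ Z^6.

The boundary map ∂_1: C_1 → C_0 sends each edge [p,q] (with p < q) to q − p. For instance
  ∂PS = S − P.
The 5×9 boundary matrix has rank 4 and Smith normal form diag(1,1,1,1).

The boundary map ∂_2: C_2 → C_1 sends each 2-simplex [p,q,r] to [q,r] − [p,r] + [p,q]. For instance
  ∂QRT = RT − QT + QR,
  ∂PQT = QT − PT + PQ.
As a 9×6 matrix over Z this has rank 5, with invariant factors (1,1,1,1,1).

Now H_k = ker ∂_k / im ∂_{k+1}, so:

  H_0: rank C_0 − rank ∂_1 = 5 − 4 = 1, and the invariant factors of ∂_1 are all 1, so H_0 = Z.
  H_1: rank ker ∂_1 − rank ∂_2 = (9 − 4) − 5 = 0, and the invariant factors of ∂_2 are all 1, so H_1 = 0.
  H_2: rank ker ∂_2 − rank ∂_3 = (6 − 5) − 0 = 1, and there is no ∂_3, so H_2 = Z.

As a check, the Euler characteristic is 5 − 9 + 6 = 2, which agrees with 1 − 0 + 1 = 2.

H_0 ≅ Z,  H_1 = 0,  H_2 ≅ Z.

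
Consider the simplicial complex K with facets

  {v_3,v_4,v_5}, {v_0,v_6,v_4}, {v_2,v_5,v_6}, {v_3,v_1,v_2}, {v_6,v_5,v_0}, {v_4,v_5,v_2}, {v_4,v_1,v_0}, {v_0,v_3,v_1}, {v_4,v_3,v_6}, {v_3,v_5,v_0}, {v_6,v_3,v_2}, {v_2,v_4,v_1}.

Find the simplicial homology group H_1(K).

H_1 ≅ Z/2.

We work with the vertex ordering v_0 < v_1 < v_2 < v_3 < v_4 < v_5 < v_6. The simplices of K, each written with vertices in increasing order, are:

  0-simplices (7): [v_0], [v_1], [v_2], [v_3], [v_4], [v_5], [v_6]
  1-simplices (18): (18 of them)
  2-simplices (12): (12 of them)

giving chain groups C_0 ≅ Z^7, C_1 ≅ Z^18, C_2 ≅ Z^12.

Boundary ∂_1: C_1 → C_0 is given by ∂[p,q] = [q] − [p].
As a 7×18 matrix over Z this has rank 6, with invariant factors (1,1,1,1,1,1).

The boundary map ∂_2: C_2 → C_1 sends each 2-simplex [p,q,r] to [q,r] − [p,r] + [p,q]. For instance
  ∂[v_2,v_3,v_6] = [v_3,v_6] − [v_2,v_6] + [v_2,v_3],
  ∂[v_2,v_5,v_6] = [v_5,v_6] − [v_2,v_6] + [v_2,v_5].
This gives a 18×12 integer matrix of rank 12; reducing to Smith normal form yields diagonal entries (1,1,1,1,1,1,1,1,1,1,1,2).

Reading off H_k = ker ∂_k / im ∂_{k+1}:

  H_1: rank ker ∂_1 − rank ∂_2 = (18 − 6) − 12 = 0, and ∂_2 has invariant factor 2 > 1, so H_1 ≅ Z/2.

(K is a triangulation of the real projective plane RP^2.)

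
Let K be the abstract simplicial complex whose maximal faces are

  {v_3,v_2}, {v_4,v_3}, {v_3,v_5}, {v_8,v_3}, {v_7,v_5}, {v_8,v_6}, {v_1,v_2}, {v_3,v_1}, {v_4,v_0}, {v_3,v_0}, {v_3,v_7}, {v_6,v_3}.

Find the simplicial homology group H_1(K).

Fix the vertex order v_0 < v_1 < v_2 < v_3 < v_4 < v_5 < v_6 < v_7 < v_8 and write every simplex with vertices in increasing order. Then dim K = 1 and the simplices of K are:

  0-simplices (9): [v_0], [v_1], [v_2], [v_3], [v_4], [v_5], [v_6], [v_7], [v_8]
  1-simplices (12): [v_0,v_3], [v_0,v_4], [v_1,v_2], [v_1,v_3], [v_2,v_3], [v_3,v_4], [v_3,v_5], [v_3,v_6], [v_3,v_7], [v_3,v_8], [v_5,v_7], [v_6,v_8]

Hence C_0 ≅ Z^9, C_1 ≅ Z^12.

Boundary ∂_1: C_1 → C_0 is given by ∂[p,q] = [q] − [p].
As a 9×12 matrix over Z this has rank 8, with invariant factors (1,1,1,1,1,1,1,1).

From H_k ≅ ker(∂_k) / im(∂_{k+1}) we obtain:

  H_1: rank ker ∂_1 − rank ∂_2 = (12 − 8) − 0 = 4, and there is no ∂_2, so H_1 ≅ Z^4.

H_1 = Z^4.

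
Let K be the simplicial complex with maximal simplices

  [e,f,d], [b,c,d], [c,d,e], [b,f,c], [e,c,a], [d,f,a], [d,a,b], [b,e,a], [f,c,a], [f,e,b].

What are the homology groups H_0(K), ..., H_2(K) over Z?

H_0 = Z,  H_1 = Z/2,  H_2 = 0.

We work with the vertex ordering a < b < c < d < e < f. The simplices of K, each written with vertices in increasing order, are:

  0-simplices (6): a, b, c, d, e, f
  1-simplices (15): ab, ac, ad, ae, af, bc, bd, be, bf, cd, ce, cf, de, df, ef
  2-simplices (10): abd, abe, ace, acf, adf, bcd, bcf, bef, cde, def

Hence C_0 ≅ Z^6, C_1 ≅ Z^15, C_2 ≅ Z^10.

Boundary ∂_1: C_1 → C_0 sends each edge [p,q] (with p < q) to q − p. For instance
  ∂be = e − b.
This gives a 6×15 integer matrix of rank 5; reducing to Smith normal form yields diagonal entries (1,1,1,1,1).

The boundary map ∂_2: C_2 → C_1 maps a triangle to the signed sum of its edges. For instance
  ∂ace = ce − ae + ac,
  ∂bef = ef − bf + be.
The resulting 15×10 matrix has rank 10, and its Smith normal form has invariant factors (1,1,1,1,1,1,1,1,1,2).

From H_k ≅ ker(∂_k) / im(∂_{k+1}) we obtain:

  H_0: rank C_0 − rank ∂_1 = 6 − 5 = 1, and the invariant factors of ∂_1 are all 1, so H_0 = Z.
  H_1: rank ker ∂_1 − rank ∂_2 = (15 − 5) − 10 = 0, and ∂_2 has invariant factor 2 > 1, so H_1 = Z/2.
  H_2: rank ker ∂_2 − rank ∂_3 = (10 − 10) − 0 = 0, and there is no ∂_3, so H_2 = 0.

(K is a triangulation of the real projective plane RP^2.)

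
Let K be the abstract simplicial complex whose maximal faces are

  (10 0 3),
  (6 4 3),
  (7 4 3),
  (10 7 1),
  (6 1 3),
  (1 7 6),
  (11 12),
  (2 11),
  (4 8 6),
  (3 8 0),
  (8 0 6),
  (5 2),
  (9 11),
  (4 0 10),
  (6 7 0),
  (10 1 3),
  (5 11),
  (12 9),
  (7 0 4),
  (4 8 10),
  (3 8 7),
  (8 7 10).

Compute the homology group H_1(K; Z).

H_1 = Z^4.

K has 13 vertices, 30 edges, 16 triangles.
rank ∂_1 = 11, rank ∂_2 = 15 ⇒ b_1 = 30 − 11 − 15 = 4; all invariant factors of ∂_2 are 1 so no torsion. So H_1 = Z^4.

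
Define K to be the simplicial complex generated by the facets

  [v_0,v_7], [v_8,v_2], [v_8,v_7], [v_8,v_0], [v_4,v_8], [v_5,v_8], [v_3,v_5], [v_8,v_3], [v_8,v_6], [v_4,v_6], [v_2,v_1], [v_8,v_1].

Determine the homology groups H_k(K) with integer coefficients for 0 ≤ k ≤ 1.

We work with the vertex ordering v_0 < v_1 < v_2 < v_3 < v_4 < v_5 < v_6 < v_7 < v_8. The simplices of K, each written with vertices in increasing order, are:

  0-simplices (9): [v_0], [v_1], [v_2], [v_3], [v_4], [v_5], [v_6], [v_7], [v_8]
  1-simplices (12): [v_0,v_7], [v_0,v_8], [v_1,v_2], [v_1,v_8], [v_2,v_8], [v_3,v_5], [v_3,v_8], [v_4,v_6], [v_4,v_8], [v_5,v_8], [v_6,v_8], [v_7,v_8]

giving chain groups C_0 ≅ Z^9, C_1 ≅ Z^12.

Boundary ∂_1: C_1 → C_0 sends each edge [p,q] (with p < q) to q − p. For instance
  ∂[v_2,v_8] = [v_8] − [v_2].
As a 9×12 matrix over Z this has rank 8, with invariant factors (1,1,1,1,1,1,1,1).

From H_k ≅ ker(∂_k) / im(∂_{k+1}) we obtain:

  H_0: rank C_0 − rank ∂_1 = 9 − 8 = 1, and the invariant factors of ∂_1 are all 1, so H_0 ≅ Z.
  H_1: rank ker ∂_1 − rank ∂_2 = (12 − 8) − 0 = 4, and there is no ∂_2, so H_1 ≅ Z^4.

As a check, the Euler characteristic is 9 − 12 = -3, which agrees with 1 − 4 = -3.
(K is a triangulation of a wedge of 4 circles.)

H_0 ≅ Z,  H_1 ≅ Z^4.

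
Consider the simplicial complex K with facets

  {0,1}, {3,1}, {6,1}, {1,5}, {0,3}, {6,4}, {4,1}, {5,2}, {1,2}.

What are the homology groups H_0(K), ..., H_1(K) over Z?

Fix the vertex order 0 < 1 < 2 < 3 < 4 < 5 < 6 and write every simplex with vertices in increasing order. Then dim K = 1 and the simplices of K are:

  0-simplices (7): [0], [1], [2], [3], [4], [5], [6]
  1-simplices (9): [0,1], [0,3], [1,2], [1,3], [1,4], [1,5], [1,6], [2,5], [4,6]

Hence C_0 ≅ Z^7, C_1 ≅ Z^9.

Boundary ∂_1: C_1 → C_0 sends each edge [p,q] (with p < q) to q − p.
As a 7×9 matrix over Z this has rank 6, with invariant factors (1,1,1,1,1,1).

Computing H_k = (kernel of ∂_k) / (image of ∂_{k+1}):

  H_0: rank C_0 − rank ∂_1 = 7 − 6 = 1, and the invariant factors of ∂_1 are all 1, so H_0 ≅ Z.
  H_1: rank ker ∂_1 − rank ∂_2 = (9 − 6) − 0 = 3, and there is no ∂_2, so H_1 ≅ Z^3.

(K is a triangulation of a wedge of 3 circles.)

H_0 ≅ Z,  H_1 ≅ Z^3.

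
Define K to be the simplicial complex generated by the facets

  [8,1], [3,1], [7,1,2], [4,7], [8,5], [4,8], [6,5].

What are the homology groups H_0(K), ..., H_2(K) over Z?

H_0 = Z,  H_1 = Z,  H_2 = 0.

Order the vertices as 1 < 2 < 3 < 4 < 5 < 6 < 7 < 8. Listing each simplex with vertices in this order, K has dimension 2 with simplices:

  0-simplices (8): [1], [2], [3], [4], [5], [6], [7], [8]
  1-simplices (9): [1,2], [1,3], [1,7], [1,8], [2,7], [4,7], [4,8], [5,6], [5,8]
  2-simplices (1): [1,2,7]

Hence C_0 ≅ Z^8, C_1 ≅ Z^9, C_2 ≅ Z^1.

Boundary ∂_1: C_1 → C_0 is given by ∂[p,q] = [q] − [p]. For instance
  ∂[5,6] = [6] − [5].
As a 8×9 matrix over Z this has rank 7, with invariant factors (1,1,1,1,1,1,1).

Boundary ∂_2: C_2 → C_1 acts by ∂[p,q,r] = [q,r] − [p,r] + [p,q]. For instance
  ∂[1,2,7] = [2,7] − [1,7] + [1,2].
The resulting 9×1 matrix has rank 1, and its Smith normal form has invariant factors (1).

Computing H_k = (kernel of ∂_k) / (image of ∂_{k+1}):

  H_0: rank C_0 − rank ∂_1 = 8 − 7 = 1, and the invariant factors of ∂_1 are all 1, so H_0 = Z.
  H_1: rank ker ∂_1 − rank ∂_2 = (9 − 7) − 1 = 1, and the invariant factors of ∂_2 are all 1, so H_1 = Z.
  H_2: rank ker ∂_2 − rank ∂_3 = (1 − 1) − 0 = 0, and there is no ∂_3, so H_2 = 0.

As a check, the Euler characteristic is 8 − 9 + 1 = 0, which agrees with 1 − 1 + 0 = 0.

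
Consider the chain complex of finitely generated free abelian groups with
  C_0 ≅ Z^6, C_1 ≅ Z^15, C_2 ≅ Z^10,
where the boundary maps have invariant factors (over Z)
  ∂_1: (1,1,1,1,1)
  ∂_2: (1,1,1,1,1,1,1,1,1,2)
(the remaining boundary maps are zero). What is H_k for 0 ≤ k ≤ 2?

H_0 = Z,  H_1 = Z_2,  H_2 = 0.

H_0: b_0 = 6 − 0 − 5 = 1; torsion from ∂_1 factors > 1: none. So H_0 = Z.
H_1: b_1 = 15 − 5 − 10 = 0; torsion from ∂_2 factors > 1: [2]. So H_1 = Z_2.
H_2: b_2 = 10 − 10 − 0 = 0; torsion from ∂_3 factors > 1: none. So H_2 = 0.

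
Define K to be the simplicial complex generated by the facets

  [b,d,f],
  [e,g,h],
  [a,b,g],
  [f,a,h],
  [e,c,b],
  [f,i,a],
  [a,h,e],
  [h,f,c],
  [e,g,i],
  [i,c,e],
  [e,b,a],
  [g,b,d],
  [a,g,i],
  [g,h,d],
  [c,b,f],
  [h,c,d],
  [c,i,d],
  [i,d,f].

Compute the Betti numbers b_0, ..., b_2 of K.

b_0 = 1, b_1 = 1, b_2 = 0.

Fix the vertex order a < b < c < d < e < f < g < h < i and write every simplex with vertices in increasing order. Then dim K = 2 and the simplices of K are:

  0-simplices (9): a, b, c, d, e, f, g, h, i
  1-simplices (27): ab, ae, af, ag, ah, ai, bc, bd, be, bf, bg, cd, ce, cf, ch, ci, df, dg, dh, di, eg, eh, ei, fh, fi, gh, gi
  2-simplices (18): abe, abg, aeh, afh, afi, agi, bce, bcf, bdf, bdg, cdh, cdi, cei, cfh, dfi, dgh, egh, egi

so the chain groups are C_0 ≅ Z^9, C_1 ≅ Z^27, C_2 ≅ Z^18.

Boundary ∂_1: C_1 → C_0 maps an edge to its endpoints' difference, ∂[p,q] = q − p. For instance
  ∂dh = h − d.
This gives a 9×27 integer matrix of rank 8; reducing to Smith normal form yields diagonal entries (1,1,1,1,1,1,1,1).

∂_2: C_2 → C_1 sends each 2-simplex [p,q,r] to [q,r] − [p,r] + [p,q]. For instance
  ∂afi = fi − ai + af,
  ∂aeh = eh − ah + ae.
As a 27×18 matrix over Z this has rank 18, with invariant factors (1,1,1,1,1,1,1,1,1,1,1,1,1,1,1,1,1,2).

From H_k ≅ ker(∂_k) / im(∂_{k+1}) we obtain:

  H_0: rank C_0 − rank ∂_1 = 9 − 8 = 1, and the invariant factors of ∂_1 are all 1, so H_0 ≅ Z.
  H_1: rank ker ∂_1 − rank ∂_2 = (27 − 8) − 18 = 1, and ∂_2 has invariant factor 2 > 1, so H_1 ≅ Z ⊕ Z/2.
  H_2: rank ker ∂_2 − rank ∂_3 = (18 − 18) − 0 = 0, and there is no ∂_3, so H_2 ≅ 0.

Hence the Betti numbers are b_0 = 1, b_1 = 1, b_2 = 0.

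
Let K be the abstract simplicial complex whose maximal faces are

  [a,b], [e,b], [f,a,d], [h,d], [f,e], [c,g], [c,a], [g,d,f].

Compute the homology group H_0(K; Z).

Fix the vertex order a < b < c < d < e < f < g < h and write every simplex with vertices in increasing order. Then dim K = 2 and the simplices of K are:

  0-simplices (8): a, b, c, d, e, f, g, h
  1-simplices (11): ab, ac, ad, af, be, cg, df, dg, dh, ef, fg
  2-simplices (2): adf, dfg

Hence C_0 ≅ Z^8, C_1 ≅ Z^11, C_2 ≅ Z^2.

The boundary map ∂_1: C_1 → C_0 sends each edge [p,q] (with p < q) to q − p.
This gives a 8×11 integer matrix of rank 7; reducing to Smith normal form yields diagonal entries (1,1,1,1,1,1,1).

Boundary ∂_2: C_2 → C_1 sends each 2-simplex [p,q,r] to [q,r] − [p,r] + [p,q]. For instance
  ∂dfg = fg − dg + df,
  ∂adf = df − af + ad.
This gives a 11×2 integer matrix of rank 2; reducing to Smith normal form yields diagonal entries (1,1).

Computing H_k = (kernel of ∂_k) / (image of ∂_{k+1}):

  H_0: rank C_0 − rank ∂_1 = 8 − 7 = 1, and the invariant factors of ∂_1 are all 1, so H_0 ≅ Z.

H_0 ≅ Z.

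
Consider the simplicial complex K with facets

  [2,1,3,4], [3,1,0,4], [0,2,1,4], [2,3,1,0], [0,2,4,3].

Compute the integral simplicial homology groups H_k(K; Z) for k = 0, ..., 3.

Fix the vertex order 0 < 1 < 2 < 3 < 4 and write every simplex with vertices in increasing order. Then dim K = 3 and the simplices of K are:

  0-simplices (5): [0], [1], [2], [3], [4]
  1-simplices (10): [0,1], [0,2], [0,3], [0,4], [1,2], [1,3], [1,4], [2,3], [2,4], [3,4]
  2-simplices (10): [0,1,2], [0,1,3], [0,1,4], [0,2,3], [0,2,4], [0,3,4], [1,2,3], [1,2,4], [1,3,4], [2,3,4]
  3-simplices (5): [0,1,2,3], [0,1,2,4], [0,1,3,4], [0,2,3,4], [1,2,3,4]

Hence C_0 ≅ Z^5, C_1 ≅ Z^10, C_2 ≅ Z^10, C_3 ≅ Z^5.

Boundary ∂_1: C_1 → C_0 sends each edge [p,q] (with p < q) to q − p.
As a 5×10 matrix over Z this has rank 4, with invariant factors (1,1,1,1).

∂_2: C_2 → C_1 acts by ∂[p,q,r] = [q,r] − [p,r] + [p,q]. For instance
  ∂[0,1,2] = [1,2] − [0,2] + [0,1],
  ∂[1,3,4] = [3,4] − [1,4] + [1,3].
As a 10×10 matrix over Z this has rank 6, with invariant factors (1,1,1,1,1,1).

Boundary ∂_3: C_3 → C_2 sends each 3-simplex σ to the alternating sum Σ_i (−1)^i (σ with its i-th vertex removed). For instance
  ∂[0,1,2,3] = [1,2,3] − [0,2,3] + [0,1,3] − [0,1,2],
  ∂[0,1,2,4] = [1,2,4] − [0,2,4] + [0,1,4] − [0,1,2].
As a 10×5 matrix over Z this has rank 4, with invariant factors (1,1,1,1).

From H_k ≅ ker(∂_k) / im(∂_{k+1}) we obtain:

  H_0: rank C_0 − rank ∂_1 = 5 − 4 = 1, and the invariant factors of ∂_1 are all 1, so H_0 = Z.
  H_1: rank ker ∂_1 − rank ∂_2 = (10 − 4) − 6 = 0, and the invariant factors of ∂_2 are all 1, so H_1 = 0.
  H_2: rank ker ∂_2 − rank ∂_3 = (10 − 6) − 4 = 0, and the invariant factors of ∂_3 are all 1, so H_2 = 0.
  H_3: rank ker ∂_3 − rank ∂_4 = (5 − 4) − 0 = 1, and there is no ∂_4, so H_3 = Z.

H_0 ≅ Z,  H_1 = 0,  H_2 = 0,  H_3 ≅ Z.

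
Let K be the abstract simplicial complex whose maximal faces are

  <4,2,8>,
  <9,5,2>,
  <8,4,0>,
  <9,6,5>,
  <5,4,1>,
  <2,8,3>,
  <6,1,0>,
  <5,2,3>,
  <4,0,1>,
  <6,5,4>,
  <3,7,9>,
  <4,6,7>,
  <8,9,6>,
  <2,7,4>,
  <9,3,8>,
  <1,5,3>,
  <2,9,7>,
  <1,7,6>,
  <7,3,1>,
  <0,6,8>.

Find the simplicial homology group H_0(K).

H_0 ≅ Z.

Take the total order 0 < 1 < 2 < 3 < 4 < 5 < 6 < 7 < 8 < 9 on the vertex set. Then K (dimension 2) consists of the simplices:

  0-simplices (10): [0], [1], [2], [3], [4], [5], [6], [7], [8], [9]
  1-simplices (30): (30 of them)
  2-simplices (20): (20 of them)

Hence C_0 ≅ Z^10, C_1 ≅ Z^30, C_2 ≅ Z^20.

∂_1: C_1 → C_0 sends each edge [p,q] (with p < q) to q − p. For instance
  ∂[1,6] = [6] − [1].
The 10×30 boundary matrix has rank 9 and Smith normal form diag(1,1,1,1,1,1,1,1,1).

The boundary map ∂_2: C_2 → C_1 maps a triangle to the signed sum of its edges. For instance
  ∂[0,1,6] = [1,6] − [0,6] + [0,1],
  ∂[1,4,5] = [4,5] − [1,5] + [1,4].
The resulting 30×20 matrix has rank 20, and its Smith normal form has invariant factors (1,1,1,1,1,1,1,1,1,1,1,1,1,1,1,1,1,1,1,2).

Computing H_k = (kernel of ∂_k) / (image of ∂_{k+1}):

  H_0: rank C_0 − rank ∂_1 = 10 − 9 = 1, and the invariant factors of ∂_1 are all 1, so H_0 = Z.

(K is a triangulation of the Klein bottle.)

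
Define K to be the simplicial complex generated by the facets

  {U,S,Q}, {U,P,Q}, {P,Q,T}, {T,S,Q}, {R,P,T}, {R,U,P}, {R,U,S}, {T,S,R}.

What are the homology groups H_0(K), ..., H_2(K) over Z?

Order the vertices as P < Q < R < S < T < U. Listing each simplex with vertices in this order, K has dimension 2 with simplices:

  0-simplices (6): P, Q, R, S, T, U
  1-simplices (12): PQ, PR, PT, PU, QS, QT, QU, RS, RT, RU, ST, SU
  2-simplices (8): PQT, PQU, PRT, PRU, QST, QSU, RST, RSU

Hence C_0 ≅ Z^6, C_1 ≅ Z^12, C_2 ≅ Z^8.

Boundary ∂_1: C_1 → C_0 maps an edge to its endpoints' difference, ∂[p,q] = q − p. For instance
  ∂SU = U − S.
This gives a 6×12 integer matrix of rank 5; reducing to Smith normal form yields diagonal entries (1,1,1,1,1).

Boundary ∂_2: C_2 → C_1 sends each 2-simplex [p,q,r] to [q,r] − [p,r] + [p,q]. For instance
  ∂RSU = SU − RU + RS,
  ∂PRU = RU − PU + PR.
The resulting 12×8 matrix has rank 7, and its Smith normal form has invariant factors (1,1,1,1,1,1,1).

Reading off H_k = ker ∂_k / im ∂_{k+1}:

  H_0: rank C_0 − rank ∂_1 = 6 − 5 = 1, and the invariant factors of ∂_1 are all 1, so H_0 = Z.
  H_1: rank ker ∂_1 − rank ∂_2 = (12 − 5) − 7 = 0, and the invariant factors of ∂_2 are all 1, so H_1 = 0.
  H_2: rank ker ∂_2 − rank ∂_3 = (8 − 7) − 0 = 1, and there is no ∂_3, so H_2 = Z.

As a check, the Euler characteristic is 6 − 12 + 8 = 2, which agrees with 1 − 0 + 1 = 2.

H_0 ≅ Z,  H_1 = 0,  H_2 ≅ Z.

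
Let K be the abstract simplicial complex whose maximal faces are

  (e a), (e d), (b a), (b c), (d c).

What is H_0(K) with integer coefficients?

We work with the vertex ordering a < b < c < d < e. The simplices of K, each written with vertices in increasing order, are:

  0-simplices (5): a, b, c, d, e
  1-simplices (5): ab, ae, bc, cd, de

giving chain groups C_0 ≅ Z^5, C_1 ≅ Z^5.

∂_1: C_1 → C_0 sends each edge [p,q] (with p < q) to q − p.
The 5×5 boundary matrix has rank 4 and Smith normal form diag(1,1,1,1).

Now H_k = ker ∂_k / im ∂_{k+1}, so:

  H_0: rank C_0 − rank ∂_1 = 5 − 4 = 1, and the invariant factors of ∂_1 are all 1, so H_0 = Z.

H_0 ≅ Z.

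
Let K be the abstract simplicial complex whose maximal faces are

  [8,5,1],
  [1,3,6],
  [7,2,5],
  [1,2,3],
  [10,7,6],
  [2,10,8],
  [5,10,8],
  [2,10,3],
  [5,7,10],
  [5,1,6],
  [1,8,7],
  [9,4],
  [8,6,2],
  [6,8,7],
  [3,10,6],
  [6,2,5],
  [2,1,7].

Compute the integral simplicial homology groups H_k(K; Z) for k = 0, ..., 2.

Take the total order 1 < 2 < 3 < 4 < 5 < 6 < 7 < 8 < 9 < 10 on the vertex set. Then K (dimension 2) consists of the simplices:

  0-simplices (10): [1], [2], [3], [4], [5], [6], [7], [8], [9], [10]
  1-simplices (25): (25 of them)
  2-simplices (16): [1,2,3], [1,2,7], [1,3,6], [1,5,6], [1,5,8], [1,7,8], [2,3,10], [2,5,6], [2,5,7], [2,6,8], [2,8,10], [3,6,10], [5,7,10], [5,8,10], [6,7,8], [6,7,10]

giving chain groups C_0 ≅ Z^10, C_1 ≅ Z^25, C_2 ≅ Z^16.

Boundary ∂_1: C_1 → C_0 maps an edge to its endpoints' difference, ∂[p,q] = q − p.
As a 10×25 matrix over Z this has rank 8, with invariant factors (1,1,1,1,1,1,1,1).

Boundary ∂_2: C_2 → C_1 maps a triangle to the signed sum of its edges. For instance
  ∂[6,7,10] = [7,10] − [6,10] + [6,7],
  ∂[1,3,6] = [3,6] − [1,6] + [1,3].
This gives a 25×16 integer matrix of rank 15; reducing to Smith normal form yields diagonal entries (1,1,1,1,1,1,1,1,1,1,1,1,1,1,1).

Computing H_k = (kernel of ∂_k) / (image of ∂_{k+1}):

  H_0: rank C_0 − rank ∂_1 = 10 − 8 = 2, and the invariant factors of ∂_1 are all 1, so H_0 ≅ Z^2.
  H_1: rank ker ∂_1 − rank ∂_2 = (25 − 8) − 15 = 2, and the invariant factors of ∂_2 are all 1, so H_1 ≅ Z^2.
  H_2: rank ker ∂_2 − rank ∂_3 = (16 − 15) − 0 = 1, and there is no ∂_3, so H_2 ≅ Z.

(K is a triangulation of the disjoint union of the torus T^2 and the 1-simplex.)

H_0 ≅ Z^2,  H_1 ≅ Z^2,  H_2 ≅ Z.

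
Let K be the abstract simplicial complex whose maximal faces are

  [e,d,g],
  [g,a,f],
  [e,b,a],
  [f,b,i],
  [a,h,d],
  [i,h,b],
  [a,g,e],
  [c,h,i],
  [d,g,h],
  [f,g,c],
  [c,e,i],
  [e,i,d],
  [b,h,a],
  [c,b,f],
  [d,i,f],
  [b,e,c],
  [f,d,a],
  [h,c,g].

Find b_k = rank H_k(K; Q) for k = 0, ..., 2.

b_0 = 1, b_1 = 1, b_2 = 0.

We work with the vertex ordering a < b < c < d < e < f < g < h < i. The simplices of K, each written with vertices in increasing order, are:

  0-simplices (9): a, b, c, d, e, f, g, h, i
  1-simplices (27): ab, ad, ae, af, ag, ah, bc, be, bf, bh, bi, ce, cf, cg, ch, ci, de, df, dg, dh, di, eg, ei, fg, fi, gh, hi
  2-simplices (18): abe, abh, adf, adh, aeg, afg, bce, bcf, bfi, bhi, cei, cfg, cgh, chi, deg, dei, dfi, dgh

giving chain groups C_0 ≅ Z^9, C_1 ≅ Z^27, C_2 ≅ Z^18.

∂_1: C_1 → C_0 maps an edge to its endpoints' difference, ∂[p,q] = q − p. For instance
  ∂ce = e − c.
This gives a 9×27 integer matrix of rank 8; reducing to Smith normal form yields diagonal entries (1,1,1,1,1,1,1,1).

The boundary map ∂_2: C_2 → C_1 maps a triangle to the signed sum of its edges. For instance
  ∂abe = be − ae + ab,
  ∂cei = ei − ci + ce.
The resulting 27×18 matrix has rank 18, and its Smith normal form has invariant factors (1,1,1,1,1,1,1,1,1,1,1,1,1,1,1,1,1,2).

Computing H_k = (kernel of ∂_k) / (image of ∂_{k+1}):

  H_0: rank C_0 − rank ∂_1 = 9 − 8 = 1, and the invariant factors of ∂_1 are all 1, so H_0 ≅ Z.
  H_1: rank ker ∂_1 − rank ∂_2 = (27 − 8) − 18 = 1, and ∂_2 has invariant factor 2 > 1, so H_1 ≅ Z × Z/2.
  H_2: rank ker ∂_2 − rank ∂_3 = (18 − 18) − 0 = 0, and there is no ∂_3, so H_2 ≅ 0.

(K is a triangulation of the Klein bottle.)

Hence the Betti numbers are b_0 = 1, b_1 = 1, b_2 = 0.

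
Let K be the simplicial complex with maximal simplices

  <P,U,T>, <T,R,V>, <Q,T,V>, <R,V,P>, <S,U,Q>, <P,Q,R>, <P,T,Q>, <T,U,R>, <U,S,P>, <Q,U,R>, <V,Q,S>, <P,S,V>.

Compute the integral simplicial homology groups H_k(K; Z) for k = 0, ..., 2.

H_0 = Z,  H_1 = Z/2,  H_2 = 0.

Fix the vertex order P < Q < R < S < T < U < V and write every simplex with vertices in increasing order. Then dim K = 2 and the simplices of K are:

  0-simplices (7): P, Q, R, S, T, U, V
  1-simplices (18): PQ, PR, PS, PT, PU, PV, QR, QS, QT, QU, QV, RT, RU, RV, SU, SV, TU, TV
  2-simplices (12): PQR, PQT, PRV, PSU, PSV, PTU, QRU, QSU, QSV, QTV, RTU, RTV

Hence C_0 ≅ Z^7, C_1 ≅ Z^18, C_2 ≅ Z^12.

∂_1: C_1 → C_0 sends each edge [p,q] (with p < q) to q − p. For instance
  ∂QS = S − Q.
The 7×18 boundary matrix has rank 6 and Smith normal form diag(1,1,1,1,1,1).

Boundary ∂_2: C_2 → C_1 sends each 2-simplex [p,q,r] to [q,r] − [p,r] + [p,q]. For instance
  ∂PQT = QT − PT + PQ,
  ∂QSV = SV − QV + QS.
The 18×12 boundary matrix has rank 12 and Smith normal form diag(1,1,1,1,1,1,1,1,1,1,1,2).

Computing H_k = (kernel of ∂_k) / (image of ∂_{k+1}):

  H_0: rank C_0 − rank ∂_1 = 7 − 6 = 1, and the invariant factors of ∂_1 are all 1, so H_0 = Z.
  H_1: rank ker ∂_1 − rank ∂_2 = (18 − 6) − 12 = 0, and ∂_2 has invariant factor 2 > 1, so H_1 = Z/2.
  H_2: rank ker ∂_2 − rank ∂_3 = (12 − 12) − 0 = 0, and there is no ∂_3, so H_2 = 0.

(K is a triangulation of the real projective plane RP^2.)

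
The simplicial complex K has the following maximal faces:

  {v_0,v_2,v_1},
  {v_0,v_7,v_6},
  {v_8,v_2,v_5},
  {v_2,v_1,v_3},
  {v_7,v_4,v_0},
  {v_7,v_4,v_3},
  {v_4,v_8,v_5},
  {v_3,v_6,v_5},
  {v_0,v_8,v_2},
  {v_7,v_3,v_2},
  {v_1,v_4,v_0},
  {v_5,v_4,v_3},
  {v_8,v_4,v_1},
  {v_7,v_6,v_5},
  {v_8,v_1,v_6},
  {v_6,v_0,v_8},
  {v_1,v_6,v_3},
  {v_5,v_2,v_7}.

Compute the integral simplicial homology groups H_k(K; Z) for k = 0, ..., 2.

H_0 = Z,  H_1 = Z ⊕ Z/2Z,  H_2 = 0.

Fix the vertex order v_0 < v_1 < v_2 < v_3 < v_4 < v_5 < v_6 < v_7 < v_8 and write every simplex with vertices in increasing order. Then dim K = 2 and the simplices of K are:

  0-simplices (9): [v_0], [v_1], [v_2], [v_3], [v_4], [v_5], [v_6], [v_7], [v_8]
  1-simplices (27): (27 of them)
  2-simplices (18): (18 of them)

giving chain groups C_0 ≅ Z^9, C_1 ≅ Z^27, C_2 ≅ Z^18.

∂_1: C_1 → C_0 sends each edge [p,q] (with p < q) to q − p. For instance
  ∂[v_0,v_2] = [v_2] − [v_0].
The 9×27 boundary matrix has rank 8 and Smith normal form diag(1,1,1,1,1,1,1,1).

Boundary ∂_2: C_2 → C_1 maps a triangle to the signed sum of its edges. For instance
  ∂[v_0,v_1,v_4] = [v_1,v_4] − [v_0,v_4] + [v_0,v_1],
  ∂[v_0,v_6,v_8] = [v_6,v_8] − [v_0,v_8] + [v_0,v_6].
As a 27×18 matrix over Z this has rank 18, with invariant factors (1,1,1,1,1,1,1,1,1,1,1,1,1,1,1,1,1,2).

Reading off H_k = ker ∂_k / im ∂_{k+1}:

  H_0: rank C_0 − rank ∂_1 = 9 − 8 = 1, and the invariant factors of ∂_1 are all 1, so H_0 ≅ Z.
  H_1: rank ker ∂_1 − rank ∂_2 = (27 − 8) − 18 = 1, and ∂_2 has invariant factor 2 > 1, so H_1 ≅ Z ⊕ Z/2Z.
  H_2: rank ker ∂_2 − rank ∂_3 = (18 − 18) − 0 = 0, and there is no ∂_3, so H_2 ≅ 0.

As a check, the Euler characteristic is 9 − 27 + 18 = 0, which agrees with 1 − 1 + 0 = 0.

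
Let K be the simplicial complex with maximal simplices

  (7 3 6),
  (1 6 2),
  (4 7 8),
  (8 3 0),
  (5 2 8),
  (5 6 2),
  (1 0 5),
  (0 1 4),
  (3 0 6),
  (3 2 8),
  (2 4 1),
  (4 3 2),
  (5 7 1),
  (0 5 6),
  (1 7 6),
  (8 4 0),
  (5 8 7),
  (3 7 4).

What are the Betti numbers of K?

b_0 = 1, b_1 = 1, b_2 = 0.

We work with the vertex ordering 0 < 1 < 2 < 3 < 4 < 5 < 6 < 7 < 8. The simplices of K, each written with vertices in increasing order, are:

  0-simplices (9): [0], [1], [2], [3], [4], [5], [6], [7], [8]
  1-simplices (27): (27 of them)
  2-simplices (18): [0,1,4], [0,1,5], [0,3,6], [0,3,8], [0,4,8], [0,5,6], [1,2,4], [1,2,6], [1,5,7], [1,6,7], [2,3,4], [2,3,8], [2,5,6], [2,5,8], [3,4,7], [3,6,7], [4,7,8], [5,7,8]

so the chain groups are C_0 ≅ Z^9, C_1 ≅ Z^27, C_2 ≅ Z^18.

The boundary map ∂_1: C_1 → C_0 maps an edge to its endpoints' difference, ∂[p,q] = q − p. For instance
  ∂[0,4] = [4] − [0].
The 9×27 boundary matrix has rank 8 and Smith normal form diag(1,1,1,1,1,1,1,1).

∂_2: C_2 → C_1 sends each 2-simplex [p,q,r] to [q,r] − [p,r] + [p,q]. For instance
  ∂[0,3,6] = [3,6] − [0,6] + [0,3],
  ∂[1,2,4] = [2,4] − [1,4] + [1,2].
As a 27×18 matrix over Z this has rank 18, with invariant factors (1,1,1,1,1,1,1,1,1,1,1,1,1,1,1,1,1,2).

Reading off H_k = ker ∂_k / im ∂_{k+1}:

  H_0: rank C_0 − rank ∂_1 = 9 − 8 = 1, and the invariant factors of ∂_1 are all 1, so H_0 ≅ Z.
  H_1: rank ker ∂_1 − rank ∂_2 = (27 − 8) − 18 = 1, and ∂_2 has invariant factor 2 > 1, so H_1 ≅ Z ⊕ Z/2Z.
  H_2: rank ker ∂_2 − rank ∂_3 = (18 − 18) − 0 = 0, and there is no ∂_3, so H_2 ≅ 0.

Hence the Betti numbers are b_0 = 1, b_1 = 1, b_2 = 0.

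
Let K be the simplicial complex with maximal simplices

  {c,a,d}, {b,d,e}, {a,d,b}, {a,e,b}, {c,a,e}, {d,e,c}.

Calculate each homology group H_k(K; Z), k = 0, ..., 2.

Order the vertices as a < b < c < d < e. Listing each simplex with vertices in this order, K has dimension 2 with simplices:

  0-simplices (5): a, b, c, d, e
  1-simplices (9): ab, ac, ad, ae, bd, be, cd, ce, de
  2-simplices (6): abd, abe, acd, ace, bde, cde

giving chain groups C_0 ≅ Z^5, C_1 ≅ Z^9, C_2 ≅ Z^6.

∂_1: C_1 → C_0 maps an edge to its endpoints' difference, ∂[p,q] = q − p. For instance
  ∂ab = b − a.
The resulting 5×9 matrix has rank 4, and its Smith normal form has invariant factors (1,1,1,1).

The boundary map ∂_2: C_2 → C_1 sends each 2-simplex [p,q,r] to [q,r] − [p,r] + [p,q]. For instance
  ∂abd = bd − ad + ab,
  ∂abe = be − ae + ab.
This gives a 9×6 integer matrix of rank 5; reducing to Smith normal form yields diagonal entries (1,1,1,1,1).

Reading off H_k = ker ∂_k / im ∂_{k+1}:

  H_0: rank C_0 − rank ∂_1 = 5 − 4 = 1, and the invariant factors of ∂_1 are all 1, so H_0 ≅ Z.
  H_1: rank ker ∂_1 − rank ∂_2 = (9 − 4) − 5 = 0, and the invariant factors of ∂_2 are all 1, so H_1 ≅ 0.
  H_2: rank ker ∂_2 − rank ∂_3 = (6 − 5) − 0 = 1, and there is no ∂_3, so H_2 ≅ Z.

(K is a triangulation of the 2-sphere S^2.)

H_0 = Z,  H_1 = 0,  H_2 = Z.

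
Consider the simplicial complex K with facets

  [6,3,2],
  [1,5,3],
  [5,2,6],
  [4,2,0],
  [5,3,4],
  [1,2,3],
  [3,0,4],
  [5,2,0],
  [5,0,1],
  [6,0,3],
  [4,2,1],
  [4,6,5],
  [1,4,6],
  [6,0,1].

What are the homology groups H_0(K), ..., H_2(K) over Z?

H_0 ≅ Z,  H_1 ≅ Z^2,  H_2 ≅ Z.

Fix the vertex order 0 < 1 < 2 < 3 < 4 < 5 < 6 and write every simplex with vertices in increasing order. Then dim K = 2 and the simplices of K are:

  0-simplices (7): [0], [1], [2], [3], [4], [5], [6]
  1-simplices (21): [0,1], [0,2], [0,3], [0,4], [0,5], [0,6], [1,2], [1,3], [1,4], [1,5], [1,6], [2,3], [2,4], [2,5], [2,6], [3,4], [3,5], [3,6], [4,5], [4,6], [5,6]
  2-simplices (14): [0,1,5], [0,1,6], [0,2,4], [0,2,5], [0,3,4], [0,3,6], [1,2,3], [1,2,4], [1,3,5], [1,4,6], [2,3,6], [2,5,6], [3,4,5], [4,5,6]

giving chain groups C_0 ≅ Z^7, C_1 ≅ Z^21, C_2 ≅ Z^14.

Boundary ∂_1: C_1 → C_0 sends each edge [p,q] (with p < q) to q − p. For instance
  ∂[1,5] = [5] − [1].
The 7×21 boundary matrix has rank 6 and Smith normal form diag(1,1,1,1,1,1).

Boundary ∂_2: C_2 → C_1 acts by ∂[p,q,r] = [q,r] − [p,r] + [p,q]. For instance
  ∂[0,3,6] = [3,6] − [0,6] + [0,3],
  ∂[0,1,5] = [1,5] − [0,5] + [0,1].
This gives a 21×14 integer matrix of rank 13; reducing to Smith normal form yields diagonal entries (1,1,1,1,1,1,1,1,1,1,1,1,1).

From H_k ≅ ker(∂_k) / im(∂_{k+1}) we obtain:

  H_0: rank C_0 − rank ∂_1 = 7 − 6 = 1, and the invariant factors of ∂_1 are all 1, so H_0 = Z.
  H_1: rank ker ∂_1 − rank ∂_2 = (21 − 6) − 13 = 2, and the invariant factors of ∂_2 are all 1, so H_1 = Z^2.
  H_2: rank ker ∂_2 − rank ∂_3 = (14 − 13) − 0 = 1, and there is no ∂_3, so H_2 = Z.

As a check, the Euler characteristic is 7 − 21 + 14 = 0, which agrees with 1 − 2 + 1 = 0.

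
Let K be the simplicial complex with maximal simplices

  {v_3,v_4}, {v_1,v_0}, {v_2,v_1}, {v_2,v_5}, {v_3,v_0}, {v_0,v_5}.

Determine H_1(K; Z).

Fix the vertex order v_0 < v_1 < v_2 < v_3 < v_4 < v_5 and write every simplex with vertices in increasing order. Then dim K = 1 and the simplices of K are:

  0-simplices (6): [v_0], [v_1], [v_2], [v_3], [v_4], [v_5]
  1-simplices (6): [v_0,v_1], [v_0,v_3], [v_0,v_5], [v_1,v_2], [v_2,v_5], [v_3,v_4]

so the chain groups are C_0 ≅ Z^6, C_1 ≅ Z^6.

The boundary map ∂_1: C_1 → C_0 is given by ∂[p,q] = [q] − [p].
As a 6×6 matrix over Z this has rank 5, with invariant factors (1,1,1,1,1).

Now H_k = ker ∂_k / im ∂_{k+1}, so:

  H_1: rank ker ∂_1 − rank ∂_2 = (6 − 5) − 0 = 1, and there is no ∂_2, so H_1 = Z.

H_1 = Z.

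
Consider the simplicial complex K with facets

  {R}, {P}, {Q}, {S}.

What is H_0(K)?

H_0 = Z^4.

Order the vertices as P < Q < R < S. Listing each simplex with vertices in this order, K has dimension 0 with simplices:

  0-simplices (4): P, Q, R, S

Hence C_0 ≅ Z^4.

Reading off H_k = ker ∂_k / im ∂_{k+1}:

  H_0: rank C_0 − rank ∂_1 = 4 − 0 = 4, and there is no ∂_1, so H_0 = Z^4.

(K is a triangulation of a set of 4 points.)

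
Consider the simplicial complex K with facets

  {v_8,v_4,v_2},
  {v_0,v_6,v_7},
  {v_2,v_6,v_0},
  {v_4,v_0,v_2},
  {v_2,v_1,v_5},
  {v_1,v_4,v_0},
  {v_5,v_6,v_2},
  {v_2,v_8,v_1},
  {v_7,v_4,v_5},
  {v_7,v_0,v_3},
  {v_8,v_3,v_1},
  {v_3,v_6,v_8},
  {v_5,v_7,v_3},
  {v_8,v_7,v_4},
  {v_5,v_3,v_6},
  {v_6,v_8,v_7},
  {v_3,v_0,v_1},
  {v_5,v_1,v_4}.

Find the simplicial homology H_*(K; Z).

Order the vertices as v_0 < v_1 < v_2 < v_3 < v_4 < v_5 < v_6 < v_7 < v_8. Listing each simplex with vertices in this order, K has dimension 2 with simplices:

  0-simplices (9): [v_0], [v_1], [v_2], [v_3], [v_4], [v_5], [v_6], [v_7], [v_8]
  1-simplices (27): (27 of them)
  2-simplices (18): (18 of them)

Hence C_0 ≅ Z^9, C_1 ≅ Z^27, C_2 ≅ Z^18.

Boundary ∂_1: C_1 → C_0 is given by ∂[p,q] = [q] − [p]. For instance
  ∂[v_4,v_5] = [v_5] − [v_4].
As a 9×27 matrix over Z this has rank 8, with invariant factors (1,1,1,1,1,1,1,1).

Boundary ∂_2: C_2 → C_1 sends each 2-simplex [p,q,r] to [q,r] − [p,r] + [p,q]. For instance
  ∂[v_1,v_3,v_8] = [v_3,v_8] − [v_1,v_8] + [v_1,v_3],
  ∂[v_0,v_1,v_4] = [v_1,v_4] − [v_0,v_4] + [v_0,v_1].
This gives a 27×18 integer matrix of rank 18; reducing to Smith normal form yields diagonal entries (1,1,1,1,1,1,1,1,1,1,1,1,1,1,1,1,1,2).

From H_k ≅ ker(∂_k) / im(∂_{k+1}) we obtain:

  H_0: rank C_0 − rank ∂_1 = 9 − 8 = 1, and the invariant factors of ∂_1 are all 1, so H_0 ≅ Z.
  H_1: rank ker ∂_1 − rank ∂_2 = (27 − 8) − 18 = 1, and ∂_2 has invariant factor 2 > 1, so H_1 ≅ Z ⊕ Z/2Z.
  H_2: rank ker ∂_2 − rank ∂_3 = (18 − 18) − 0 = 0, and there is no ∂_3, so H_2 ≅ 0.

(K is a triangulation of the Klein bottle.)

H_0 = Z,  H_1 = Z ⊕ Z/2Z,  H_2 = 0.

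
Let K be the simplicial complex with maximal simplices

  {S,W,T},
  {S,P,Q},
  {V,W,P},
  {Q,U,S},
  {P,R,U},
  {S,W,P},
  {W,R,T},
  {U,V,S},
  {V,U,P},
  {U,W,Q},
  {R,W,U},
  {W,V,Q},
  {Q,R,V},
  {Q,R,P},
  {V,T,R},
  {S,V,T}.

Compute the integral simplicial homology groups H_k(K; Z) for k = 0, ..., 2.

H_0 ≅ Z,  H_1 ≅ Z^2,  H_2 ≅ Z.

Fix the vertex order P < Q < R < S < T < U < V < W and write every simplex with vertices in increasing order. Then dim K = 2 and the simplices of K are:

  0-simplices (8): P, Q, R, S, T, U, V, W
  1-simplices (24): PQ, PR, PS, PU, PV, PW, QR, QS, QU, QV, QW, RT, RU, RV, RW, ST, SU, SV, SW, TV, TW, UV, UW, VW
  2-simplices (16): PQR, PQS, PRU, PSW, PUV, PVW, QRV, QSU, QUW, QVW, RTV, RTW, RUW, STV, STW, SUV

Hence C_0 ≅ Z^8, C_1 ≅ Z^24, C_2 ≅ Z^16.

∂_1: C_1 → C_0 is given by ∂[p,q] = [q] − [p]. For instance
  ∂PS = S − P.
The resulting 8×24 matrix has rank 7, and its Smith normal form has invariant factors (1,1,1,1,1,1,1).

The boundary map ∂_2: C_2 → C_1 sends each 2-simplex [p,q,r] to [q,r] − [p,r] + [p,q]. For instance
  ∂QUW = UW − QW + QU,
  ∂RTV = TV − RV + RT.
The 24×16 boundary matrix has rank 15 and Smith normal form diag(1,1,1,1,1,1,1,1,1,1,1,1,1,1,1).

From H_k ≅ ker(∂_k) / im(∂_{k+1}) we obtain:

  H_0: rank C_0 − rank ∂_1 = 8 − 7 = 1, and the invariant factors of ∂_1 are all 1, so H_0 = Z.
  H_1: rank ker ∂_1 − rank ∂_2 = (24 − 7) − 15 = 2, and the invariant factors of ∂_2 are all 1, so H_1 = Z^2.
  H_2: rank ker ∂_2 − rank ∂_3 = (16 − 15) − 0 = 1, and there is no ∂_3, so H_2 = Z.

(K is a triangulation of the torus T^2.)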